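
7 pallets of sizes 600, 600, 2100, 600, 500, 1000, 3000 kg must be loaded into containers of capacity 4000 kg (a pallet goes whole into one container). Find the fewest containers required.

3

Total = 3000 + 2100 + 1000 + 600 + 600 + 600 + 500 = 8400 kg.
Lower bound: ⌈8400/4000⌉ = 3 containers.
A packing using 3 containers:
  container 1: 3000 + 1000 = 4000
  container 2: 2100 + 600 + 600 + 600 = 3900
  container 3: 500 = 500
This matches the lower bound, so 3 is optimal.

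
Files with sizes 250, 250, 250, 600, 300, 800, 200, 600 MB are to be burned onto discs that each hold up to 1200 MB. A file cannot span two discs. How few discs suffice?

3

Total = 800 + 600 + 600 + 300 + 250 + 250 + 250 + 200 = 3250 MB.
Lower bound: ⌈3250/1200⌉ = 3 discs.
A packing using 3 discs:
  disc 1: 800 + 300 = 1100
  disc 2: 600 + 600 = 1200
  disc 3: 250 + 250 + 250 + 200 = 950
This matches the lower bound, so 3 is optimal.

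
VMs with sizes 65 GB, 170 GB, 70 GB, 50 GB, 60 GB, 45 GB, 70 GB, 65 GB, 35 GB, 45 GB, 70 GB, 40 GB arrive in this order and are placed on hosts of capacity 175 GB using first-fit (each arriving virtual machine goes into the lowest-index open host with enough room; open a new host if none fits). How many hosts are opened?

  65 → host 1 (new)  [load 65/175]
  170 → host 2 (new)  [load 170/175]
  70 → host 1  [load 135/175]
  50 → host 3 (new)  [load 50/175]
  60 → host 3  [load 110/175]
  45 → host 3  [load 155/175]
  70 → host 4 (new)  [load 70/175]
  65 → host 4  [load 135/175]
  35 → host 1  [load 170/175]
  45 → host 5 (new)  [load 45/175]
  70 → host 5  [load 115/175]
  40 → host 4  [load 175/175]
5 hosts opened.

5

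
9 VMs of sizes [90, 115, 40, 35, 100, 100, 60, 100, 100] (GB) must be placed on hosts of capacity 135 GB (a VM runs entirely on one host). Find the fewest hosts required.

Total = 115 + 100 + 100 + 100 + 100 + 90 + 60 + 40 + 35 = 740 GB.
Lower bound: ⌈740/135⌉ = 6 hosts.
A packing using 7 hosts:
  host 1: 115 = 115
  host 2: 100 + 35 = 135
  host 3: 100 = 100
  host 4: 100 = 100
  host 5: 100 = 100
  host 6: 90 + 40 = 130
  host 7: 60 = 60
No arrangement into 6 hosts stays within capacity, so 7 is optimal.

7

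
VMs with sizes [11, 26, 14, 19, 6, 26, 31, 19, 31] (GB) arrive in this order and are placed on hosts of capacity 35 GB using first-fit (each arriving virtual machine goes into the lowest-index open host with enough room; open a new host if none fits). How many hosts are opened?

7

  11 → host 1 (new)  [load 11/35]
  26 → host 2 (new)  [load 26/35]
  14 → host 1  [load 25/35]
  19 → host 3 (new)  [load 19/35]
  6 → host 1  [load 31/35]
  26 → host 4 (new)  [load 26/35]
  31 → host 5 (new)  [load 31/35]
  19 → host 6 (new)  [load 19/35]
  31 → host 7 (new)  [load 31/35]
7 hosts opened.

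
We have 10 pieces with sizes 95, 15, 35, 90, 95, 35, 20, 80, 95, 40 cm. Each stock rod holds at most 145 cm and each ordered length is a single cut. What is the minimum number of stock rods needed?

5

Total = 95 + 95 + 95 + 90 + 80 + 40 + 35 + 35 + 20 + 15 = 600 cm.
Lower bound: ⌈600/145⌉ = 5 stock rods.
A packing using 5 stock rods:
  stock rod 1: 95 + 40 = 135
  stock rod 2: 95 + 35 + 15 = 145
  stock rod 3: 95 + 35 = 130
  stock rod 4: 90 + 20 = 110
  stock rod 5: 80 = 80
This matches the lower bound, so 5 is optimal.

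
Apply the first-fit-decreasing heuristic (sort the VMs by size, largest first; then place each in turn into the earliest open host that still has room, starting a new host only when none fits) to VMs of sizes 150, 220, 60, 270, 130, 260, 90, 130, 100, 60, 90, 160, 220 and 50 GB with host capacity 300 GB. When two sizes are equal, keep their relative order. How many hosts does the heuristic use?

8

Sorted descending: 270, 260, 220, 220, 160, 150, 130, 130, 100, 90, 90, 60, 60, 50.
  270 → host 1 (new)  [load 270/300]
  260 → host 2 (new)  [load 260/300]
  220 → host 3 (new)  [load 220/300]
  220 → host 4 (new)  [load 220/300]
  160 → host 5 (new)  [load 160/300]
  150 → host 6 (new)  [load 150/300]
  130 → host 5  [load 290/300]
  130 → host 6  [load 280/300]
  100 → host 7 (new)  [load 100/300]
  90 → host 7  [load 190/300]
  90 → host 7  [load 280/300]
  60 → host 3  [load 280/300]
  60 → host 4  [load 280/300]
  50 → host 8 (new)  [load 50/300]
8 hosts opened.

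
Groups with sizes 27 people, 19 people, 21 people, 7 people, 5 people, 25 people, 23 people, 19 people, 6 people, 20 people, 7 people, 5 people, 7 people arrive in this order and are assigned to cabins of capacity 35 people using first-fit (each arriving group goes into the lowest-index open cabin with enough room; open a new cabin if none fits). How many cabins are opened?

  27 → cabin 1 (new)  [load 27/35]
  19 → cabin 2 (new)  [load 19/35]
  21 → cabin 3 (new)  [load 21/35]
  7 → cabin 1  [load 34/35]
  5 → cabin 2  [load 24/35]
  25 → cabin 4 (new)  [load 25/35]
  23 → cabin 5 (new)  [load 23/35]
  19 → cabin 6 (new)  [load 19/35]
  6 → cabin 2  [load 30/35]
  20 → cabin 7 (new)  [load 20/35]
  7 → cabin 3  [load 28/35]
  5 → cabin 2  [load 35/35]
  7 → cabin 3  [load 35/35]
7 cabins opened.

7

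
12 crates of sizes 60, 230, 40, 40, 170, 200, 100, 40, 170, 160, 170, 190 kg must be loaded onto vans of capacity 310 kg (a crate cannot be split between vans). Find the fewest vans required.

Total = 230 + 200 + 190 + 170 + 170 + 170 + 160 + 100 + 60 + 40 + 40 + 40 = 1570 kg.
Lower bound: ⌈1570/310⌉ = 6 vans.
Also, 7 crates each exceed 155 kg, and no two of those can share a van, so at least 7 vans are needed.
A packing using 7 vans:
  van 1: 230 + 60 = 290
  van 2: 200 + 100 = 300
  van 3: 190 + 40 + 40 + 40 = 310
  van 4: 170 = 170
  van 5: 170 = 170
  van 6: 170 = 170
  van 7: 160 = 160
This matches the lower bound, so 7 is optimal.

7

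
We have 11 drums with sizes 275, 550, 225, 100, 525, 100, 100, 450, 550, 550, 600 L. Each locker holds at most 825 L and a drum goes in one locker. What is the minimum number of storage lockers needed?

Total = 600 + 550 + 550 + 550 + 525 + 450 + 275 + 225 + 100 + 100 + 100 = 4025 L.
Lower bound: ⌈4025/825⌉ = 5 storage lockers.
Also, 6 drums each exceed 825/2 L, and no two of those can share a locker, so at least 6 storage lockers are needed.
A packing using 6 storage lockers:
  locker 1: 600 + 225 = 825
  locker 2: 550 + 275 = 825
  locker 3: 550 + 100 + 100 = 750
  locker 4: 550 + 100 = 650
  locker 5: 525 = 525
  locker 6: 450 = 450
This matches the lower bound, so 6 is optimal.

6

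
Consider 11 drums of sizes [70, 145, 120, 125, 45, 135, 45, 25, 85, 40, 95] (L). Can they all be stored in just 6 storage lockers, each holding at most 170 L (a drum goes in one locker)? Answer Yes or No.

Yes

A valid assignment using 6 storage lockers:
  locker 1: 145 + 25 = 170
  locker 2: 135 = 135
  locker 3: 125 + 45 = 170
  locker 4: 120 + 45 = 165
  locker 5: 95 + 70 = 165
  locker 6: 85 + 40 = 125
Every load is within 170 L, so 6 storage lockers suffice.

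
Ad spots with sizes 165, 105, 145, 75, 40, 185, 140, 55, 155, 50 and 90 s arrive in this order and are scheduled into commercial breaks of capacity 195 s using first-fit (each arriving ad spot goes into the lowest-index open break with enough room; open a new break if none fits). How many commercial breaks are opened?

7

  165 → break 1 (new)  [load 165/195]
  105 → break 2 (new)  [load 105/195]
  145 → break 3 (new)  [load 145/195]
  75 → break 2  [load 180/195]
  40 → break 3  [load 185/195]
  185 → break 4 (new)  [load 185/195]
  140 → break 5 (new)  [load 140/195]
  55 → break 5  [load 195/195]
  155 → break 6 (new)  [load 155/195]
  50 → break 7 (new)  [load 50/195]
  90 → break 7  [load 140/195]
7 commercial breaks opened.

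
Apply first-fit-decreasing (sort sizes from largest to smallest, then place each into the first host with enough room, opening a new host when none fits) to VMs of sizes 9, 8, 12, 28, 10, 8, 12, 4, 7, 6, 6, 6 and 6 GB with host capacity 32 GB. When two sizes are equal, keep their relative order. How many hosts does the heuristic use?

Sorted descending: 28, 12, 12, 10, 9, 8, 8, 7, 6, 6, 6, 6, 4.
  28 → host 1 (new)  [load 28/32]
  12 → host 2 (new)  [load 12/32]
  12 → host 2  [load 24/32]
  10 → host 3 (new)  [load 10/32]
  9 → host 3  [load 19/32]
  8 → host 2  [load 32/32]
  8 → host 3  [load 27/32]
  7 → host 4 (new)  [load 7/32]
  6 → host 4  [load 13/32]
  6 → host 4  [load 19/32]
  6 → host 4  [load 25/32]
  6 → host 4  [load 31/32]
  4 → host 1  [load 32/32]
4 hosts opened.

4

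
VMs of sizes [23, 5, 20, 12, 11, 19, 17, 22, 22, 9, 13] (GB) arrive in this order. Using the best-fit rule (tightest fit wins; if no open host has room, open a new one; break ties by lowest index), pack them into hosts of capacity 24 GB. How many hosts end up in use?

  23 → host 1 (new)  [load 23/24]
  5 → host 2 (new)  [load 5/24]
  20 → host 3 (new)  [load 20/24]
  12 → host 2  [load 17/24]
  11 → host 4 (new)  [load 11/24]
  19 → host 5 (new)  [load 19/24]
  17 → host 6 (new)  [load 17/24]
  22 → host 7 (new)  [load 22/24]
  22 → host 8 (new)  [load 22/24]
  9 → host 4  [load 20/24]
  13 → host 9 (new)  [load 13/24]
9 hosts opened.

9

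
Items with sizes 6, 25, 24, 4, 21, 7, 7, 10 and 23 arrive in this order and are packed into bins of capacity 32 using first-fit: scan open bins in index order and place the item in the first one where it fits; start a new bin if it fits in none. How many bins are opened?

  6 → bin 1 (new)  [load 6/32]
  25 → bin 1  [load 31/32]
  24 → bin 2 (new)  [load 24/32]
  4 → bin 2  [load 28/32]
  21 → bin 3 (new)  [load 21/32]
  7 → bin 3  [load 28/32]
  7 → bin 4 (new)  [load 7/32]
  10 → bin 4  [load 17/32]
  23 → bin 5 (new)  [load 23/32]
5 bins opened.

5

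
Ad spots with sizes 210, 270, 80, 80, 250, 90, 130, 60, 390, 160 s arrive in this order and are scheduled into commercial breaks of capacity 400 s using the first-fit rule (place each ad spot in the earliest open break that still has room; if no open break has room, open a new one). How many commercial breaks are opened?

5

  210 → break 1 (new)  [load 210/400]
  270 → break 2 (new)  [load 270/400]
  80 → break 1  [load 290/400]
  80 → break 1  [load 370/400]
  250 → break 3 (new)  [load 250/400]
  90 → break 2  [load 360/400]
  130 → break 3  [load 380/400]
  60 → break 4 (new)  [load 60/400]
  390 → break 5 (new)  [load 390/400]
  160 → break 4  [load 220/400]
5 commercial breaks opened.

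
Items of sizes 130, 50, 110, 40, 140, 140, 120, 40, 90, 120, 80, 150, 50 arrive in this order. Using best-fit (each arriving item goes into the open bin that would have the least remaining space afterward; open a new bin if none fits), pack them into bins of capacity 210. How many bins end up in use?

  130 → bin 1 (new)  [load 130/210]
  50 → bin 1  [load 180/210]
  110 → bin 2 (new)  [load 110/210]
  40 → bin 2  [load 150/210]
  140 → bin 3 (new)  [load 140/210]
  140 → bin 4 (new)  [load 140/210]
  120 → bin 5 (new)  [load 120/210]
  40 → bin 2  [load 190/210]
  90 → bin 5  [load 210/210]
  120 → bin 6 (new)  [load 120/210]
  80 → bin 6  [load 200/210]
  150 → bin 7 (new)  [load 150/210]
  50 → bin 7  [load 200/210]
7 bins opened.

7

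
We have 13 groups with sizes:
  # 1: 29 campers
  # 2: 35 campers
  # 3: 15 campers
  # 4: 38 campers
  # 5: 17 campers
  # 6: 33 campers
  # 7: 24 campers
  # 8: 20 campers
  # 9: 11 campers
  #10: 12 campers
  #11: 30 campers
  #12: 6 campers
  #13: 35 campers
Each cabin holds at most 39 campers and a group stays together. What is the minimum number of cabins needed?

9

Total = 38 + 35 + 35 + 33 + 30 + 29 + 24 + 20 + 17 + 15 + 12 + 11 + 6 = 305 campers.
Lower bound: ⌈305/39⌉ = 8 cabins.
A packing using 9 cabins:
  cabin 1: 38 = 38
  cabin 2: 35 = 35
  cabin 3: 35 = 35
  cabin 4: 33 + 6 = 39
  cabin 5: 30 = 30
  cabin 6: 29 = 29
  cabin 7: 24 + 15 = 39
  cabin 8: 20 + 17 = 37
  cabin 9: 12 + 11 = 23
No arrangement into 8 cabins stays within capacity, so 9 is optimal.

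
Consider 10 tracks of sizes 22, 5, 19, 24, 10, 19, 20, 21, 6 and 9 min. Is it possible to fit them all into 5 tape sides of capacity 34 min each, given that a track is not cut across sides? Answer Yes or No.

No

Total = 155 min; ⌈155/34⌉ = 5.
6 tracks each exceed half the capacity and cannot share a side, forcing at least 6 tape sides.
At least 6 tape sides are required, but only 5 are allowed.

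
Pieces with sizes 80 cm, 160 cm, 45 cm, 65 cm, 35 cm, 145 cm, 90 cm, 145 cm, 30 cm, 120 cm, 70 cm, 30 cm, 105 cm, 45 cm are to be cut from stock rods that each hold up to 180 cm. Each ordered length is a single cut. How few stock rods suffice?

7

Total = 160 + 145 + 145 + 120 + 105 + 90 + 80 + 70 + 65 + 45 + 45 + 35 + 30 + 30 = 1165 cm.
Lower bound: ⌈1165/180⌉ = 7 stock rods.
A packing using 7 stock rods:
  stock rod 1: 160 = 160
  stock rod 2: 145 + 35 = 180
  stock rod 3: 145 + 30 = 175
  stock rod 4: 120 + 45 = 165
  stock rod 5: 105 + 70 = 175
  stock rod 6: 90 + 80 = 170
  stock rod 7: 65 + 45 + 30 = 140
This matches the lower bound, so 7 is optimal.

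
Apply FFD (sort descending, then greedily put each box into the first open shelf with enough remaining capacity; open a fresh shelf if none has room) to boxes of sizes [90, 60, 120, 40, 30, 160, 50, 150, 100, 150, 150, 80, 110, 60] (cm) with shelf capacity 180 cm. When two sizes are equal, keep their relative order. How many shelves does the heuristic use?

8

Sorted descending: 160, 150, 150, 150, 120, 110, 100, 90, 80, 60, 60, 50, 40, 30.
  160 → shelf 1 (new)  [load 160/180]
  150 → shelf 2 (new)  [load 150/180]
  150 → shelf 3 (new)  [load 150/180]
  150 → shelf 4 (new)  [load 150/180]
  120 → shelf 5 (new)  [load 120/180]
  110 → shelf 6 (new)  [load 110/180]
  100 → shelf 7 (new)  [load 100/180]
  90 → shelf 8 (new)  [load 90/180]
  80 → shelf 7  [load 180/180]
  60 → shelf 5  [load 180/180]
  60 → shelf 6  [load 170/180]
  50 → shelf 8  [load 140/180]
  40 → shelf 8  [load 180/180]
  30 → shelf 2  [load 180/180]
8 shelves opened.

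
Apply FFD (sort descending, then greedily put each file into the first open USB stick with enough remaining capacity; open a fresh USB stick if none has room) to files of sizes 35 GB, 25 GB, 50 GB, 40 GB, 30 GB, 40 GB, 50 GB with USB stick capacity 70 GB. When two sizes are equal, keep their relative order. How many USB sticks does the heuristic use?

5

Sorted descending: 50, 50, 40, 40, 35, 30, 25.
  50 → USB stick 1 (new)  [load 50/70]
  50 → USB stick 2 (new)  [load 50/70]
  40 → USB stick 3 (new)  [load 40/70]
  40 → USB stick 4 (new)  [load 40/70]
  35 → USB stick 5 (new)  [load 35/70]
  30 → USB stick 3  [load 70/70]
  25 → USB stick 4  [load 65/70]
5 USB sticks opened.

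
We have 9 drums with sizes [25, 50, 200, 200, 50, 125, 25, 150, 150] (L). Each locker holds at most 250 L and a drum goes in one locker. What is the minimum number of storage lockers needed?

5

Total = 200 + 200 + 150 + 150 + 125 + 50 + 50 + 25 + 25 = 975 L.
Lower bound: ⌈975/250⌉ = 4 storage lockers.
A packing using 5 storage lockers:
  locker 1: 200 + 50 = 250
  locker 2: 200 + 50 = 250
  locker 3: 150 + 25 + 25 = 200
  locker 4: 150 = 150
  locker 5: 125 = 125
No arrangement into 4 storage lockers stays within capacity, so 5 is optimal.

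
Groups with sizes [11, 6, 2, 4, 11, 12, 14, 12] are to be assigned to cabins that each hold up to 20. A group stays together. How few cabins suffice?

5

Total = 14 + 12 + 12 + 11 + 11 + 6 + 4 + 2 = 72.
Lower bound: ⌈72/20⌉ = 4 cabins.
Also, 5 groups each exceed 10, and no two of those can share a cabin, so at least 5 cabins are needed.
A packing using 5 cabins:
  cabin 1: 14 + 6 = 20
  cabin 2: 12 + 4 + 2 = 18
  cabin 3: 12 = 12
  cabin 4: 11 = 11
  cabin 5: 11 = 11
This matches the lower bound, so 5 is optimal.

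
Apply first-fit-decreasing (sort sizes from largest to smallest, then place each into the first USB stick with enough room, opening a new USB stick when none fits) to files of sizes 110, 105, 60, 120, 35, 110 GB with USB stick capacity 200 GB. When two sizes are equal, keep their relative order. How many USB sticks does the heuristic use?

4

Sorted descending: 120, 110, 110, 105, 60, 35.
  120 → USB stick 1 (new)  [load 120/200]
  110 → USB stick 2 (new)  [load 110/200]
  110 → USB stick 3 (new)  [load 110/200]
  105 → USB stick 4 (new)  [load 105/200]
  60 → USB stick 1  [load 180/200]
  35 → USB stick 2  [load 145/200]
4 USB sticks opened.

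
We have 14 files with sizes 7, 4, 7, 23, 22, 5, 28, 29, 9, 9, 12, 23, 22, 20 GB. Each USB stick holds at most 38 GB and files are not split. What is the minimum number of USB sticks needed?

Total = 29 + 28 + 23 + 23 + 22 + 22 + 20 + 12 + 9 + 9 + 7 + 7 + 5 + 4 = 220 GB.
Lower bound: ⌈220/38⌉ = 6 USB sticks.
Also, 7 files each exceed 19 GB, and no two of those can share a USB stick, so at least 7 USB sticks are needed.
A packing using 7 USB sticks:
  USB stick 1: 29 + 9 = 38
  USB stick 2: 28 + 9 = 37
  USB stick 3: 23 + 12 = 35
  USB stick 4: 23 + 7 + 7 = 37
  USB stick 5: 22 + 5 + 4 = 31
  USB stick 6: 22 = 22
  USB stick 7: 20 = 20
This matches the lower bound, so 7 is optimal.

7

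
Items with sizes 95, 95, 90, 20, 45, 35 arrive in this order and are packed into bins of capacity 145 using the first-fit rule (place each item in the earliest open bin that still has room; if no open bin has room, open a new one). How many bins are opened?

  95 → bin 1 (new)  [load 95/145]
  95 → bin 2 (new)  [load 95/145]
  90 → bin 3 (new)  [load 90/145]
  20 → bin 1  [load 115/145]
  45 → bin 2  [load 140/145]
  35 → bin 3  [load 125/145]
3 bins opened.

3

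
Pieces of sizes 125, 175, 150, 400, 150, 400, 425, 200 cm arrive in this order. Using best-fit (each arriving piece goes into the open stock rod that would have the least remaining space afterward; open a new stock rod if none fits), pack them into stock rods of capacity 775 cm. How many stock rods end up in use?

4

  125 → stock rod 1 (new)  [load 125/775]
  175 → stock rod 1  [load 300/775]
  150 → stock rod 1  [load 450/775]
  400 → stock rod 2 (new)  [load 400/775]
  150 → stock rod 1  [load 600/775]
  400 → stock rod 3 (new)  [load 400/775]
  425 → stock rod 4 (new)  [load 425/775]
  200 → stock rod 4  [load 625/775]
4 stock rods opened.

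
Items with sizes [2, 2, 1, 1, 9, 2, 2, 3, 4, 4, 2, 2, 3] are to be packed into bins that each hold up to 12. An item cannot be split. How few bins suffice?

Total = 9 + 4 + 4 + 3 + 3 + 2 + 2 + 2 + 2 + 2 + 2 + 1 + 1 = 37.
Lower bound: ⌈37/12⌉ = 4 bins.
A packing using 4 bins:
  bin 1: 9 + 3 = 12
  bin 2: 4 + 4 + 3 + 1 = 12
  bin 3: 2 + 2 + 2 + 2 + 2 + 2 = 12
  bin 4: 1 = 1
This matches the lower bound, so 4 is optimal.

4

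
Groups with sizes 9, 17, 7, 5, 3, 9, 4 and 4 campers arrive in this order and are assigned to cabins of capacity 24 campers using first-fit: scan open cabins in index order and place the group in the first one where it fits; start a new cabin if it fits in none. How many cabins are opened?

  9 → cabin 1 (new)  [load 9/24]
  17 → cabin 2 (new)  [load 17/24]
  7 → cabin 1  [load 16/24]
  5 → cabin 1  [load 21/24]
  3 → cabin 1  [load 24/24]
  9 → cabin 3 (new)  [load 9/24]
  4 → cabin 2  [load 21/24]
  4 → cabin 3  [load 13/24]
3 cabins opened.

3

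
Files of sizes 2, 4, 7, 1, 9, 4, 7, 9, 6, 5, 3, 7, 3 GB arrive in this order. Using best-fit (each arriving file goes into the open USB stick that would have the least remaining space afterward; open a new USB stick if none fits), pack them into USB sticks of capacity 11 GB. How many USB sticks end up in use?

7

  2 → USB stick 1 (new)  [load 2/11]
  4 → USB stick 1  [load 6/11]
  7 → USB stick 2 (new)  [load 7/11]
  1 → USB stick 2  [load 8/11]
  9 → USB stick 3 (new)  [load 9/11]
  4 → USB stick 1  [load 10/11]
  7 → USB stick 4 (new)  [load 7/11]
  9 → USB stick 5 (new)  [load 9/11]
  6 → USB stick 6 (new)  [load 6/11]
  5 → USB stick 6  [load 11/11]
  3 → USB stick 2  [load 11/11]
  7 → USB stick 7 (new)  [load 7/11]
  3 → USB stick 4  [load 10/11]
7 USB sticks opened.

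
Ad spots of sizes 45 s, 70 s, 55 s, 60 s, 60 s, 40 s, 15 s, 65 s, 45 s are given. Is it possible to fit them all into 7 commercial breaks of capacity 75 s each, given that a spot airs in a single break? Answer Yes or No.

No

Total = 455 s; ⌈455/75⌉ = 7.
8 ad spots each exceed half the capacity and cannot share a break, forcing at least 8 commercial breaks.
At least 8 commercial breaks are required, but only 7 are allowed.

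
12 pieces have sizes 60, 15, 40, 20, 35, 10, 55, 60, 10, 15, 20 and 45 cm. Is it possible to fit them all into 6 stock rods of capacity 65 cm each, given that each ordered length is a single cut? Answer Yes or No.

Total = 385 cm; ⌈385/65⌉ = 6.
The bound of 6 does not rule out 6, but exhaustive search shows no assignment into 6 stock rods of capacity 65 cm exists — the minimum is 7.

No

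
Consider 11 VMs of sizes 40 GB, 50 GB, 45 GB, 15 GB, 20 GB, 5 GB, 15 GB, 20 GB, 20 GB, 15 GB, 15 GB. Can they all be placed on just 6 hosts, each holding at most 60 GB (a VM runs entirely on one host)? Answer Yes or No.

Yes

A valid assignment using 5 hosts:
  host 1: 50 + 5 = 55
  host 2: 45 + 15 = 60
  host 3: 40 + 20 = 60
  host 4: 20 + 20 + 15 = 55
  host 5: 15 + 15 = 30
That uses only 5 ≤ 6, so 6 hosts are enough.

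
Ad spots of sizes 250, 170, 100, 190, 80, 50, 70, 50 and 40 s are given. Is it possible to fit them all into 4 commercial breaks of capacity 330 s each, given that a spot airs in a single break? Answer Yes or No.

Yes

A valid assignment using 4 commercial breaks:
  break 1: 250 + 80 = 330
  break 2: 190 + 100 + 40 = 330
  break 3: 170 + 70 + 50 = 290
  break 4: 50 = 50
Every load is within 330 s, so 4 commercial breaks suffice.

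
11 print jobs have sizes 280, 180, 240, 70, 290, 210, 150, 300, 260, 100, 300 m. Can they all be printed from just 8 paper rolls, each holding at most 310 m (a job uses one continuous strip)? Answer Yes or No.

Total = 2380 m; ⌈2380/310⌉ = 8.
The bound of 8 does not rule out 8, but exhaustive search shows no assignment into 8 paper rolls of capacity 310 m exists — the minimum is 9.

No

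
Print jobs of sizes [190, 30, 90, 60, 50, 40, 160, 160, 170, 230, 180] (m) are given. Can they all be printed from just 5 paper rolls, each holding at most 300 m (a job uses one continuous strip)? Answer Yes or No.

No

Total = 1360 m; ⌈1360/300⌉ = 5.
6 print jobs each exceed half the capacity and cannot share a roll, forcing at least 6 paper rolls.
At least 6 paper rolls are required, but only 5 are allowed.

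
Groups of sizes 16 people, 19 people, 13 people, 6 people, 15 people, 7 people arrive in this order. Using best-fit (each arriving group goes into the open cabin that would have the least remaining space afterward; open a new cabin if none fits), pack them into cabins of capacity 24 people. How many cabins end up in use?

  16 → cabin 1 (new)  [load 16/24]
  19 → cabin 2 (new)  [load 19/24]
  13 → cabin 3 (new)  [load 13/24]
  6 → cabin 1  [load 22/24]
  15 → cabin 4 (new)  [load 15/24]
  7 → cabin 4  [load 22/24]
4 cabins opened.

4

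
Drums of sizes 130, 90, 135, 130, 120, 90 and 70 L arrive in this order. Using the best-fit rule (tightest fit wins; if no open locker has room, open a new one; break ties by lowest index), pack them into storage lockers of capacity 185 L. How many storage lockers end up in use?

  130 → locker 1 (new)  [load 130/185]
  90 → locker 2 (new)  [load 90/185]
  135 → locker 3 (new)  [load 135/185]
  130 → locker 4 (new)  [load 130/185]
  120 → locker 5 (new)  [load 120/185]
  90 → locker 2  [load 180/185]
  70 → locker 6 (new)  [load 70/185]
6 storage lockers opened.

6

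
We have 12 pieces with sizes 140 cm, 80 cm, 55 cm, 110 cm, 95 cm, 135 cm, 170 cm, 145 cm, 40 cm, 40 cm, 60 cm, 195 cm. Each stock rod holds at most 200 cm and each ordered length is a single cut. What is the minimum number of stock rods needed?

7

Total = 195 + 170 + 145 + 140 + 135 + 110 + 95 + 80 + 60 + 55 + 40 + 40 = 1265 cm.
Lower bound: ⌈1265/200⌉ = 7 stock rods.
A packing using 7 stock rods:
  stock rod 1: 195 = 195
  stock rod 2: 170 = 170
  stock rod 3: 145 + 55 = 200
  stock rod 4: 140 + 60 = 200
  stock rod 5: 135 + 40 = 175
  stock rod 6: 110 + 80 = 190
  stock rod 7: 95 + 40 = 135
This matches the lower bound, so 7 is optimal.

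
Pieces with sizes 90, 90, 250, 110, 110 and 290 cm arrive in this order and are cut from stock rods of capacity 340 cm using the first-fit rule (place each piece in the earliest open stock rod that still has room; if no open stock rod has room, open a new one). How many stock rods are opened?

4

  90 → stock rod 1 (new)  [load 90/340]
  90 → stock rod 1  [load 180/340]
  250 → stock rod 2 (new)  [load 250/340]
  110 → stock rod 1  [load 290/340]
  110 → stock rod 3 (new)  [load 110/340]
  290 → stock rod 4 (new)  [load 290/340]
4 stock rods opened.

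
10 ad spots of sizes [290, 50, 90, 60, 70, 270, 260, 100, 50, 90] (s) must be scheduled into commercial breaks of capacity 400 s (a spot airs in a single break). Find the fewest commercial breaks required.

Total = 290 + 270 + 260 + 100 + 90 + 90 + 70 + 60 + 50 + 50 = 1330 s.
Lower bound: ⌈1330/400⌉ = 4 commercial breaks.
A packing using 4 commercial breaks:
  break 1: 290 + 100 = 390
  break 2: 270 + 90 = 360
  break 3: 260 + 90 + 50 = 400
  break 4: 70 + 60 + 50 = 180
This matches the lower bound, so 4 is optimal.

4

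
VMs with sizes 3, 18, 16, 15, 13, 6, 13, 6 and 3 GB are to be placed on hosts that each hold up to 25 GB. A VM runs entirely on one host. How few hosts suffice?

Total = 18 + 16 + 15 + 13 + 13 + 6 + 6 + 3 + 3 = 93 GB.
Lower bound: ⌈93/25⌉ = 4 hosts.
Also, 5 VMs each exceed 25/2 GB, and no two of those can share a host, so at least 5 hosts are needed.
A packing using 5 hosts:
  host 1: 18 + 6 = 24
  host 2: 16 + 6 + 3 = 25
  host 3: 15 + 3 = 18
  host 4: 13 = 13
  host 5: 13 = 13
This matches the lower bound, so 5 is optimal.

5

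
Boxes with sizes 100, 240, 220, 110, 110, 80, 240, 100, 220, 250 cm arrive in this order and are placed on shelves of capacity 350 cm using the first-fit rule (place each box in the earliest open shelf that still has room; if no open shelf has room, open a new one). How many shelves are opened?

  100 → shelf 1 (new)  [load 100/350]
  240 → shelf 1  [load 340/350]
  220 → shelf 2 (new)  [load 220/350]
  110 → shelf 2  [load 330/350]
  110 → shelf 3 (new)  [load 110/350]
  80 → shelf 3  [load 190/350]
  240 → shelf 4 (new)  [load 240/350]
  100 → shelf 3  [load 290/350]
  220 → shelf 5 (new)  [load 220/350]
  250 → shelf 6 (new)  [load 250/350]
6 shelves opened.

6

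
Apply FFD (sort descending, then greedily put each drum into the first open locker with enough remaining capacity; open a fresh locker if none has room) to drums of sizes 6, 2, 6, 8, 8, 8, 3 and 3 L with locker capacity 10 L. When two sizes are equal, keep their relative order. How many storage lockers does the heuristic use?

5

Sorted descending: 8, 8, 8, 6, 6, 3, 3, 2.
  8 → locker 1 (new)  [load 8/10]
  8 → locker 2 (new)  [load 8/10]
  8 → locker 3 (new)  [load 8/10]
  6 → locker 4 (new)  [load 6/10]
  6 → locker 5 (new)  [load 6/10]
  3 → locker 4  [load 9/10]
  3 → locker 5  [load 9/10]
  2 → locker 1  [load 10/10]
5 storage lockers opened.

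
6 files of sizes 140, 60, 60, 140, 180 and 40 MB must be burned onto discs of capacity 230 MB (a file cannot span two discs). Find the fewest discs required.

3

Total = 180 + 140 + 140 + 60 + 60 + 40 = 620 MB.
Lower bound: ⌈620/230⌉ = 3 discs.
A packing using 3 discs:
  disc 1: 180 + 40 = 220
  disc 2: 140 + 60 = 200
  disc 3: 140 + 60 = 200
This matches the lower bound, so 3 is optimal.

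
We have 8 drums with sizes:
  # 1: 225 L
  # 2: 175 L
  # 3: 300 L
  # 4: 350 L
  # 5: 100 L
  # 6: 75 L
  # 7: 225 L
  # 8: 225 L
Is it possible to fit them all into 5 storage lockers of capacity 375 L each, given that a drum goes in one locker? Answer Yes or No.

No

Total = 1675 L; ⌈1675/375⌉ = 5.
The bound of 5 does not rule out 5, but exhaustive search shows no assignment into 5 storage lockers of capacity 375 L exists — the minimum is 6.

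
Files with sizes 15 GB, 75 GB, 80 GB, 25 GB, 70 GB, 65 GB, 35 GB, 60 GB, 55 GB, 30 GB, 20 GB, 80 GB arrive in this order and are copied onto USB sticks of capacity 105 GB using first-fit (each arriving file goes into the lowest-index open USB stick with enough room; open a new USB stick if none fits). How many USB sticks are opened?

  15 → USB stick 1 (new)  [load 15/105]
  75 → USB stick 1  [load 90/105]
  80 → USB stick 2 (new)  [load 80/105]
  25 → USB stick 2  [load 105/105]
  70 → USB stick 3 (new)  [load 70/105]
  65 → USB stick 4 (new)  [load 65/105]
  35 → USB stick 3  [load 105/105]
  60 → USB stick 5 (new)  [load 60/105]
  55 → USB stick 6 (new)  [load 55/105]
  30 → USB stick 4  [load 95/105]
  20 → USB stick 5  [load 80/105]
  80 → USB stick 7 (new)  [load 80/105]
7 USB sticks opened.

7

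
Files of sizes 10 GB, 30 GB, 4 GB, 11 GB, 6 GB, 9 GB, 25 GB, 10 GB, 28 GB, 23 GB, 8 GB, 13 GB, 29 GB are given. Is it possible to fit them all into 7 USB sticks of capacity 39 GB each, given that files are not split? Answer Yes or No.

A valid assignment using 6 USB sticks:
  USB stick 1: 30 + 9 = 39
  USB stick 2: 29 + 10 = 39
  USB stick 3: 28 + 11 = 39
  USB stick 4: 25 + 13 = 38
  USB stick 5: 23 + 10 + 6 = 39
  USB stick 6: 8 + 4 = 12
That uses only 6 ≤ 7, so 7 USB sticks are enough.

Yes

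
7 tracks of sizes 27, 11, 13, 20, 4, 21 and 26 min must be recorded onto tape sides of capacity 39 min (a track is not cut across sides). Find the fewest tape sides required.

4

Total = 27 + 26 + 21 + 20 + 13 + 11 + 4 = 122 min.
Lower bound: ⌈122/39⌉ = 4 tape sides.
A packing using 4 tape sides:
  side 1: 27 + 11 = 38
  side 2: 26 + 13 = 39
  side 3: 21 + 4 = 25
  side 4: 20 = 20
This matches the lower bound, so 4 is optimal.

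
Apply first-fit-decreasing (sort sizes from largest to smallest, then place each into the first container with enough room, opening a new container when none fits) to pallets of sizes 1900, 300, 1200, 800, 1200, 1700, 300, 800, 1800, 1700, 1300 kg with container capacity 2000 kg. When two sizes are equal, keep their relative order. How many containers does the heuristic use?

Sorted descending: 1900, 1800, 1700, 1700, 1300, 1200, 1200, 800, 800, 300, 300.
  1900 → container 1 (new)  [load 1900/2000]
  1800 → container 2 (new)  [load 1800/2000]
  1700 → container 3 (new)  [load 1700/2000]
  1700 → container 4 (new)  [load 1700/2000]
  1300 → container 5 (new)  [load 1300/2000]
  1200 → container 6 (new)  [load 1200/2000]
  1200 → container 7 (new)  [load 1200/2000]
  800 → container 6  [load 2000/2000]
  800 → container 7  [load 2000/2000]
  300 → container 3  [load 2000/2000]
  300 → container 4  [load 2000/2000]
7 containers opened.

7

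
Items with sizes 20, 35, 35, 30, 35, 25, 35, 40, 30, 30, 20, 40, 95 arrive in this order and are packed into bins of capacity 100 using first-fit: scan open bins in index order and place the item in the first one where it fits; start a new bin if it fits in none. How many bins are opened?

  20 → bin 1 (new)  [load 20/100]
  35 → bin 1  [load 55/100]
  35 → bin 1  [load 90/100]
  30 → bin 2 (new)  [load 30/100]
  35 → bin 2  [load 65/100]
  25 → bin 2  [load 90/100]
  35 → bin 3 (new)  [load 35/100]
  40 → bin 3  [load 75/100]
  30 → bin 4 (new)  [load 30/100]
  30 → bin 4  [load 60/100]
  20 → bin 3  [load 95/100]
  40 → bin 4  [load 100/100]
  95 → bin 5 (new)  [load 95/100]
5 bins opened.

5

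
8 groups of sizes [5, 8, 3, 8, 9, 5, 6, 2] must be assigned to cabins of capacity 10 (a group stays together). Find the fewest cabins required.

Total = 9 + 8 + 8 + 6 + 5 + 5 + 3 + 2 = 46.
Lower bound: ⌈46/10⌉ = 5 cabins.
A packing using 5 cabins:
  cabin 1: 9 = 9
  cabin 2: 8 + 2 = 10
  cabin 3: 8 = 8
  cabin 4: 6 + 3 = 9
  cabin 5: 5 + 5 = 10
This matches the lower bound, so 5 is optimal.

5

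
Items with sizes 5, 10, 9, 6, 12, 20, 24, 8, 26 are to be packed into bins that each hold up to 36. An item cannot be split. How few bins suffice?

Total = 26 + 24 + 20 + 12 + 10 + 9 + 8 + 6 + 5 = 120.
Lower bound: ⌈120/36⌉ = 4 bins.
A packing using 4 bins:
  bin 1: 26 + 10 = 36
  bin 2: 24 + 12 = 36
  bin 3: 20 + 9 + 6 = 35
  bin 4: 8 + 5 = 13
This matches the lower bound, so 4 is optimal.

4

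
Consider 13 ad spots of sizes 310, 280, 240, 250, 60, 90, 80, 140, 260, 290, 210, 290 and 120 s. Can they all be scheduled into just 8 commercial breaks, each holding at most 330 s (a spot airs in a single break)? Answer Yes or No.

No

Total = 2620 s; ⌈2620/330⌉ = 8.
The bound of 8 does not rule out 8, but exhaustive search shows no assignment into 8 commercial breaks of capacity 330 s exists — the minimum is 9.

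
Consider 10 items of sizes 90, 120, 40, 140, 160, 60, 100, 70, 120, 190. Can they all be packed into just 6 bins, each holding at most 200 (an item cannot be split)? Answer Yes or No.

Yes

A valid assignment using 6 bins:
  bin 1: 190 = 190
  bin 2: 160 + 40 = 200
  bin 3: 140 + 60 = 200
  bin 4: 120 + 70 = 190
  bin 5: 120 = 120
  bin 6: 100 + 90 = 190
Every load is within 200, so 6 bins suffice.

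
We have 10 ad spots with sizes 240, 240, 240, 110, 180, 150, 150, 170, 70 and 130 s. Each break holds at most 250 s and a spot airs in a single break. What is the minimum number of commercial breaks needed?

Total = 240 + 240 + 240 + 180 + 170 + 150 + 150 + 130 + 110 + 70 = 1680 s.
Lower bound: ⌈1680/250⌉ = 7 commercial breaks.
Also, 8 ad spots each exceed 125 s, and no two of those can share a break, so at least 8 commercial breaks are needed.
A packing using 8 commercial breaks:
  break 1: 240 = 240
  break 2: 240 = 240
  break 3: 240 = 240
  break 4: 180 + 70 = 250
  break 5: 170 = 170
  break 6: 150 = 150
  break 7: 150 = 150
  break 8: 130 + 110 = 240
This matches the lower bound, so 8 is optimal.

8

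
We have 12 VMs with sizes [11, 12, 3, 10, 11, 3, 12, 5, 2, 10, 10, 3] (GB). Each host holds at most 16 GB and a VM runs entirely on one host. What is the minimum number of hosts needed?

7

Total = 12 + 12 + 11 + 11 + 10 + 10 + 10 + 5 + 3 + 3 + 3 + 2 = 92 GB.
Lower bound: ⌈92/16⌉ = 6 hosts.
Also, 7 VMs each exceed 8 GB, and no two of those can share a host, so at least 7 hosts are needed.
A packing using 7 hosts:
  host 1: 12 + 3 = 15
  host 2: 12 + 3 = 15
  host 3: 11 + 5 = 16
  host 4: 11 + 3 + 2 = 16
  host 5: 10 = 10
  host 6: 10 = 10
  host 7: 10 = 10
This matches the lower bound, so 7 is optimal.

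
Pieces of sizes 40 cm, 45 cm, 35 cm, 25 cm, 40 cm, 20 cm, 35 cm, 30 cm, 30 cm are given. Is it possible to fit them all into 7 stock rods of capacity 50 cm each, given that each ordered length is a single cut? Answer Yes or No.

No

Total = 300 cm; ⌈300/50⌉ = 6.
7 pieces each exceed half the capacity and cannot share a stock rod, forcing at least 7 stock rods.
The bound of 7 does not rule out 7, but exhaustive search shows no assignment into 7 stock rods of capacity 50 cm exists — the minimum is 8.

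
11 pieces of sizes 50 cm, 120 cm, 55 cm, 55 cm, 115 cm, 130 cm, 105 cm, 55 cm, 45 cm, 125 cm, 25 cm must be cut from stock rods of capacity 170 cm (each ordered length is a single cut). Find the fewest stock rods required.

6

Total = 130 + 125 + 120 + 115 + 105 + 55 + 55 + 55 + 50 + 45 + 25 = 880 cm.
Lower bound: ⌈880/170⌉ = 6 stock rods.
A packing using 6 stock rods:
  stock rod 1: 130 + 25 = 155
  stock rod 2: 125 + 45 = 170
  stock rod 3: 120 + 50 = 170
  stock rod 4: 115 + 55 = 170
  stock rod 5: 105 + 55 = 160
  stock rod 6: 55 = 55
This matches the lower bound, so 6 is optimal.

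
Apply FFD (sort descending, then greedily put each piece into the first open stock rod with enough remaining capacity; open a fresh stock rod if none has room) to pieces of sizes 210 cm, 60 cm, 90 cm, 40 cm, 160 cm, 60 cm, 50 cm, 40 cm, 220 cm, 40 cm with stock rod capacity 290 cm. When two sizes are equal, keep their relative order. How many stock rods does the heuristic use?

Sorted descending: 220, 210, 160, 90, 60, 60, 50, 40, 40, 40.
  220 → stock rod 1 (new)  [load 220/290]
  210 → stock rod 2 (new)  [load 210/290]
  160 → stock rod 3 (new)  [load 160/290]
  90 → stock rod 3  [load 250/290]
  60 → stock rod 1  [load 280/290]
  60 → stock rod 2  [load 270/290]
  50 → stock rod 4 (new)  [load 50/290]
  40 → stock rod 3  [load 290/290]
  40 → stock rod 4  [load 90/290]
  40 → stock rod 4  [load 130/290]
4 stock rods opened.

4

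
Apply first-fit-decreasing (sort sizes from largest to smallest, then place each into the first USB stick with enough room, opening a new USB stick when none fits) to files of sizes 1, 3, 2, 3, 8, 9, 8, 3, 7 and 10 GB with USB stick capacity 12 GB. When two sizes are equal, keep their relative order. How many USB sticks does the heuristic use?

Sorted descending: 10, 9, 8, 8, 7, 3, 3, 3, 2, 1.
  10 → USB stick 1 (new)  [load 10/12]
  9 → USB stick 2 (new)  [load 9/12]
  8 → USB stick 3 (new)  [load 8/12]
  8 → USB stick 4 (new)  [load 8/12]
  7 → USB stick 5 (new)  [load 7/12]
  3 → USB stick 2  [load 12/12]
  3 → USB stick 3  [load 11/12]
  3 → USB stick 4  [load 11/12]
  2 → USB stick 1  [load 12/12]
  1 → USB stick 3  [load 12/12]
5 USB sticks opened.

5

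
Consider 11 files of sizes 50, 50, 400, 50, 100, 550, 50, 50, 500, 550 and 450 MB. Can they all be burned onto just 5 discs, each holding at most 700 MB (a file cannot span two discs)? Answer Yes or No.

Yes

A valid assignment using 5 discs:
  disc 1: 550 + 100 + 50 = 700
  disc 2: 550 + 50 + 50 + 50 = 700
  disc 3: 500 + 50 = 550
  disc 4: 450 = 450
  disc 5: 400 = 400
Every load is within 700 MB, so 5 discs suffice.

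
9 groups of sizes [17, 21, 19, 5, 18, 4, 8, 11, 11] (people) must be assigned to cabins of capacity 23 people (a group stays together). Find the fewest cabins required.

Total = 21 + 19 + 18 + 17 + 11 + 11 + 8 + 5 + 4 = 114 people.
Lower bound: ⌈114/23⌉ = 5 cabins.
A packing using 6 cabins:
  cabin 1: 21 = 21
  cabin 2: 19 + 4 = 23
  cabin 3: 18 + 5 = 23
  cabin 4: 17 = 17
  cabin 5: 11 + 11 = 22
  cabin 6: 8 = 8
No arrangement into 5 cabins stays within capacity, so 6 is optimal.

6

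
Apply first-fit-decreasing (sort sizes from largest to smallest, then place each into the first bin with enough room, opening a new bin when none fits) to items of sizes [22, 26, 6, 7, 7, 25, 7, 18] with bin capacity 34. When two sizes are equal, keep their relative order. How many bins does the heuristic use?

4

Sorted descending: 26, 25, 22, 18, 7, 7, 7, 6.
  26 → bin 1 (new)  [load 26/34]
  25 → bin 2 (new)  [load 25/34]
  22 → bin 3 (new)  [load 22/34]
  18 → bin 4 (new)  [load 18/34]
  7 → bin 1  [load 33/34]
  7 → bin 2  [load 32/34]
  7 → bin 3  [load 29/34]
  6 → bin 4  [load 24/34]
4 bins opened.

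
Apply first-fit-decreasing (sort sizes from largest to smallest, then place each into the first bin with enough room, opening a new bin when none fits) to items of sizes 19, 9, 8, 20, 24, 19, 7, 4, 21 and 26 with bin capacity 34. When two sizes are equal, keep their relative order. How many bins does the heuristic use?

6

Sorted descending: 26, 24, 21, 20, 19, 19, 9, 8, 7, 4.
  26 → bin 1 (new)  [load 26/34]
  24 → bin 2 (new)  [load 24/34]
  21 → bin 3 (new)  [load 21/34]
  20 → bin 4 (new)  [load 20/34]
  19 → bin 5 (new)  [load 19/34]
  19 → bin 6 (new)  [load 19/34]
  9 → bin 2  [load 33/34]
  8 → bin 1  [load 34/34]
  7 → bin 3  [load 28/34]
  4 → bin 3  [load 32/34]
6 bins opened.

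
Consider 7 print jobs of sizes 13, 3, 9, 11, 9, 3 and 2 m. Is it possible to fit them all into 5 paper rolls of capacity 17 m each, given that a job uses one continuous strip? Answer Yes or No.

A valid assignment using 4 paper rolls:
  roll 1: 13 + 3 = 16
  roll 2: 11 + 3 + 2 = 16
  roll 3: 9 = 9
  roll 4: 9 = 9
That uses only 4 ≤ 5, so 5 paper rolls are enough.

Yes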